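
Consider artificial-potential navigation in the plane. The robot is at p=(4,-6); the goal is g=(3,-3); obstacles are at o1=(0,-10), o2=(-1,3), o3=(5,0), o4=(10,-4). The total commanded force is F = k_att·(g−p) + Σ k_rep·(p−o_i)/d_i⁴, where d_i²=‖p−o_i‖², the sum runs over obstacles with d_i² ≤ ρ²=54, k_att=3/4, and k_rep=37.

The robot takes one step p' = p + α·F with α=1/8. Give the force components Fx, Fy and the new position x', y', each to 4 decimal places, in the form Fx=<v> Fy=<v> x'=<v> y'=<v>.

F_att = 3/4·(g−p) = 3/4·(-1,3) = (-0.7500,2.2500)
o1: d²=32 ≤ ρ²=54; F_rep = 37·(4,4)/32² = (0.1445,0.1445)
o2: d²=106 > ρ²=54 → inactive
o3: d²=37 ≤ ρ²=54; F_rep = 37·(-1,-6)/37² = (-0.0270,-0.1622)
o4: d²=40 ≤ ρ²=54; F_rep = 37·(-6,-2)/40² = (-0.1388,-0.0462)
F = F_att + ΣF_rep = (-0.7712,2.1861)
p' = p + 1/8·F = (3.9036,-5.7267)

Fx=-0.7712 Fy=2.1861 x'=3.9036 y'=-5.7267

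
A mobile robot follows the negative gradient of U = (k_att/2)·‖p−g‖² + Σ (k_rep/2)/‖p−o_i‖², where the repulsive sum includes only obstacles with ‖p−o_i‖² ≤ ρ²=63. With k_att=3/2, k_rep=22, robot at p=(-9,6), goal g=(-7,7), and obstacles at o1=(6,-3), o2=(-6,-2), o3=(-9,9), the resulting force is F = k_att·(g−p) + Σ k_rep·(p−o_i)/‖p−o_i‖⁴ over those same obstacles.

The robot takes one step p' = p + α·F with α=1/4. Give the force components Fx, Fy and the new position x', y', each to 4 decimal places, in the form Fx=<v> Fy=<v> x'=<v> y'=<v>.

Fx=3.0000 Fy=0.6852 x'=-8.2500 y'=6.1713

F_att = 3/2·(g−p) = 3/2·(2,1) = (3.0000,1.5000)
o1: d²=306 > ρ²=63 → inactive
o2: d²=73 > ρ²=63 → inactive
o3: d²=9 ≤ ρ²=63; F_rep = 22·(0,-3)/9² = (0.0000,-0.8148)
F = F_att + ΣF_rep = (3.0000,0.6852)
p' = p + 1/4·F = (-8.2500,6.1713)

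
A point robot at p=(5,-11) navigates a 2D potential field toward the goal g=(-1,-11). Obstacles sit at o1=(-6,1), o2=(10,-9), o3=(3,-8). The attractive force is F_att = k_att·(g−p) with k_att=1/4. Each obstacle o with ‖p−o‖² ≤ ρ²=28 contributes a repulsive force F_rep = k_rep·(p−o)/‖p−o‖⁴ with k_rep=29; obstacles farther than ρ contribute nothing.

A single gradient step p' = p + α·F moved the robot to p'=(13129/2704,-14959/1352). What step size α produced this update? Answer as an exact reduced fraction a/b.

α = 1/8

F_att = 1/4·(g−p) = 1/4·(-6,0) = (-1.5000,0.0000)
o1: d²=265 > ρ²=28 → inactive
o2: d²=29 > ρ²=28 → inactive
o3: d²=13 ≤ ρ²=28; F_rep = 29·(2,-3)/13² = (0.3432,-0.5148)
F = F_att + ΣF_rep = (-1.1568,-0.5148)
Δp = p'−p = (-0.1446,-0.0643); α = Δx/Fx = (-391/2704) / (-391/338) = 1/8
check: Δy/Fy = (-87/1352) / (-87/169) = 1/8 ✓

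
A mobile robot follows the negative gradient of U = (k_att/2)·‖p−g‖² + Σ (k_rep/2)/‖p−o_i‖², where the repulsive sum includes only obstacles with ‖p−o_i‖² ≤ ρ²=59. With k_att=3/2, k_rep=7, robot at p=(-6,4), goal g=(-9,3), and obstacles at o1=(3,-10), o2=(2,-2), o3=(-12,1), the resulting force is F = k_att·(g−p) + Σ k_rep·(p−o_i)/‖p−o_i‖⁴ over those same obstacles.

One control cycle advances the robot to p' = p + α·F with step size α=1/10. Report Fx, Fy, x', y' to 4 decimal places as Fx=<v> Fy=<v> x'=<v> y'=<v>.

F_att = 3/2·(g−p) = 3/2·(-3,-1) = (-4.5000,-1.5000)
o1: d²=277 > ρ²=59 → inactive
o2: d²=100 > ρ²=59 → inactive
o3: d²=45 ≤ ρ²=59; F_rep = 7·(6,3)/45² = (0.0207,0.0104)
F = F_att + ΣF_rep = (-4.4793,-1.4896)
p' = p + 1/10·F = (-6.4479,3.8510)

Fx=-4.4793 Fy=-1.4896 x'=-6.4479 y'=3.8510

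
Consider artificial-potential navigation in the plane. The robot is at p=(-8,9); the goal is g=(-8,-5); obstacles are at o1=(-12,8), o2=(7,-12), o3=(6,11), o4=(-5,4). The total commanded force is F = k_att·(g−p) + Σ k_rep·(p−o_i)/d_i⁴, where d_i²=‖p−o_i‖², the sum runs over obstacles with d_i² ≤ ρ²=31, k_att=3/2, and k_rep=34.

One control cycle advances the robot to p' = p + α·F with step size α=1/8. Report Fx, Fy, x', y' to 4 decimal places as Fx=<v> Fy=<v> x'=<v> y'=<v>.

Fx=0.4706 Fy=-20.8824 x'=-7.9412 y'=6.3897

F_att = 3/2·(g−p) = 3/2·(0,-14) = (0.0000,-21.0000)
o1: d²=17 ≤ ρ²=31; F_rep = 34·(4,1)/17² = (0.4706,0.1176)
o2: d²=666 > ρ²=31 → inactive
o3: d²=200 > ρ²=31 → inactive
o4: d²=34 > ρ²=31 → inactive
F = F_att + ΣF_rep = (0.4706,-20.8824)
p' = p + 1/8·F = (-7.9412,6.3897)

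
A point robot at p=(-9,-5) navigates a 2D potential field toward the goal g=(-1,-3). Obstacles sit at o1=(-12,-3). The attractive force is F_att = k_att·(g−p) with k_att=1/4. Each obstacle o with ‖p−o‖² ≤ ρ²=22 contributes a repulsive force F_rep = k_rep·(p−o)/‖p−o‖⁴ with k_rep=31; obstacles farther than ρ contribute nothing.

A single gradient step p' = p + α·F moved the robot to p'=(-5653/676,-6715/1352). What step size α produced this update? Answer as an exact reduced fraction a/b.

F_att = 1/4·(g−p) = 1/4·(8,2) = (2.0000,0.5000)
o1: d²=13 ≤ ρ²=22; F_rep = 31·(3,-2)/13² = (0.5503,-0.3669)
F = F_att + ΣF_rep = (2.5503,0.1331)
Δp = p'−p = (0.6376,0.0333); α = Δx/Fx = (431/676) / (431/169) = 1/4
check: Δy/Fy = (45/1352) / (45/338) = 1/4 ✓

α = 1/4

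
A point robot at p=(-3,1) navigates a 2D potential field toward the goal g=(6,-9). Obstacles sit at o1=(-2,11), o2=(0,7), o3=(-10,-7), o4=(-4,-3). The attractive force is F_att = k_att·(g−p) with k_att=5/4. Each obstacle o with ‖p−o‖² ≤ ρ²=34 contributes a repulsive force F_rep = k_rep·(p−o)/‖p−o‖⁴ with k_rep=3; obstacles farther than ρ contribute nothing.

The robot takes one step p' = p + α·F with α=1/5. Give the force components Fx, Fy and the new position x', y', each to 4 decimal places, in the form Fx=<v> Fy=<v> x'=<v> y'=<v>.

Fx=11.2604 Fy=-12.4585 x'=-0.7479 y'=-1.4917

F_att = 5/4·(g−p) = 5/4·(9,-10) = (11.2500,-12.5000)
o1: d²=101 > ρ²=34 → inactive
o2: d²=45 > ρ²=34 → inactive
o3: d²=113 > ρ²=34 → inactive
o4: d²=17 ≤ ρ²=34; F_rep = 3·(1,4)/17² = (0.0104,0.0415)
F = F_att + ΣF_rep = (11.2604,-12.4585)
p' = p + 1/5·F = (-0.7479,-1.4917)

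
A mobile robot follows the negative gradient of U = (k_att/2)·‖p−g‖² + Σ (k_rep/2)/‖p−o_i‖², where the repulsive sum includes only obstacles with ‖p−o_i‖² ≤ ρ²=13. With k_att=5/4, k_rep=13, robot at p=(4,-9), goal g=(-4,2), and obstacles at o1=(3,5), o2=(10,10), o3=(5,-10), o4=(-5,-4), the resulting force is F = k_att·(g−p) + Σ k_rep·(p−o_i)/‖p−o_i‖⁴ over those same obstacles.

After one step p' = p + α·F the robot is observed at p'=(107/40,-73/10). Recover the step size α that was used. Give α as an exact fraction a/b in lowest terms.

F_att = 5/4·(g−p) = 5/4·(-8,11) = (-10.0000,13.7500)
o1: d²=197 > ρ²=13 → inactive
o2: d²=397 > ρ²=13 → inactive
o3: d²=2 ≤ ρ²=13; F_rep = 13·(-1,1)/2² = (-3.2500,3.2500)
o4: d²=106 > ρ²=13 → inactive
F = F_att + ΣF_rep = (-13.2500,17.0000)
Δp = p'−p = (-1.3250,1.7000); α = Δx/Fx = (-53/40) / (-53/4) = 1/10
check: Δy/Fy = (17/10) / (17) = 1/10 ✓

α = 1/10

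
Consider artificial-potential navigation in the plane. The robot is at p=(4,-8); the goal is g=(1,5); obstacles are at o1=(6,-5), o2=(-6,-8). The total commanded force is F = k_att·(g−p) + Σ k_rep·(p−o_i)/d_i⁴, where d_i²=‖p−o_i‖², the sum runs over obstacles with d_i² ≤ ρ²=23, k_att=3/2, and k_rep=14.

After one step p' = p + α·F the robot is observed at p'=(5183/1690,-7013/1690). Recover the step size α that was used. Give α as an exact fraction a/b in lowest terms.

α = 1/5

F_att = 3/2·(g−p) = 3/2·(-3,13) = (-4.5000,19.5000)
o1: d²=13 ≤ ρ²=23; F_rep = 14·(-2,-3)/13² = (-0.1657,-0.2485)
o2: d²=100 > ρ²=23 → inactive
F = F_att + ΣF_rep = (-4.6657,19.2515)
Δp = p'−p = (-0.9331,3.8503); α = Δx/Fx = (-1577/1690) / (-1577/338) = 1/5
check: Δy/Fy = (6507/1690) / (6507/338) = 1/5 ✓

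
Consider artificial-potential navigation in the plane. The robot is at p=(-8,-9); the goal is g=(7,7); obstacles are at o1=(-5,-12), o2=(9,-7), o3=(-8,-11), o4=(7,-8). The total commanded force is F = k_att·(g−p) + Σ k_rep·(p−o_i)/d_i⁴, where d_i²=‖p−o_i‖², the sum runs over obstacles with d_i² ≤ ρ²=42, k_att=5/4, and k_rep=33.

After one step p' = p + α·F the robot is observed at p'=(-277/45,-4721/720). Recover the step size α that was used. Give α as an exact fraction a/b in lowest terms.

α = 1/10

F_att = 5/4·(g−p) = 5/4·(15,16) = (18.7500,20.0000)
o1: d²=18 ≤ ρ²=42; F_rep = 33·(-3,3)/18² = (-0.3056,0.3056)
o2: d²=293 > ρ²=42 → inactive
o3: d²=4 ≤ ρ²=42; F_rep = 33·(0,2)/4² = (0.0000,4.1250)
o4: d²=226 > ρ²=42 → inactive
F = F_att + ΣF_rep = (18.4444,24.4306)
Δp = p'−p = (1.8444,2.4431); α = Δx/Fx = (83/45) / (166/9) = 1/10
check: Δy/Fy = (1759/720) / (1759/72) = 1/10 ✓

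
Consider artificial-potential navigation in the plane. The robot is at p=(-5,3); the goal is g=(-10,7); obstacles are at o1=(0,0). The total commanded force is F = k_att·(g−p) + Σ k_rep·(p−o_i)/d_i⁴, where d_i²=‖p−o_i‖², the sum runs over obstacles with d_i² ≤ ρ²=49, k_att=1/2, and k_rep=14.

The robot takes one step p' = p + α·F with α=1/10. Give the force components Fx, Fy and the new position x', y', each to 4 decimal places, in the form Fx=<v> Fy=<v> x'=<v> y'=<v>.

F_att = 1/2·(g−p) = 1/2·(-5,4) = (-2.5000,2.0000)
o1: d²=34 ≤ ρ²=49; F_rep = 14·(-5,3)/34² = (-0.0606,0.0363)
F = F_att + ΣF_rep = (-2.5606,2.0363)
p' = p + 1/10·F = (-5.2561,3.2036)

Fx=-2.5606 Fy=2.0363 x'=-5.2561 y'=3.2036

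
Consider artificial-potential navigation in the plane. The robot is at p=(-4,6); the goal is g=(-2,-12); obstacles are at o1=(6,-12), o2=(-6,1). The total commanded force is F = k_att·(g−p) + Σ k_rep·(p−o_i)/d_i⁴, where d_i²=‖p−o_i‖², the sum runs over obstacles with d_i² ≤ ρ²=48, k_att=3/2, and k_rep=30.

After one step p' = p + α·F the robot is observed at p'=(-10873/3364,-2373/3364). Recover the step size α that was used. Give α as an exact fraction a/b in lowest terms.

F_att = 3/2·(g−p) = 3/2·(2,-18) = (3.0000,-27.0000)
o1: d²=424 > ρ²=48 → inactive
o2: d²=29 ≤ ρ²=48; F_rep = 30·(2,5)/29² = (0.0713,0.1784)
F = F_att + ΣF_rep = (3.0713,-26.8216)
Δp = p'−p = (0.7678,-6.7054); α = Δx/Fx = (2583/3364) / (2583/841) = 1/4
check: Δy/Fy = (-22557/3364) / (-22557/841) = 1/4 ✓

α = 1/4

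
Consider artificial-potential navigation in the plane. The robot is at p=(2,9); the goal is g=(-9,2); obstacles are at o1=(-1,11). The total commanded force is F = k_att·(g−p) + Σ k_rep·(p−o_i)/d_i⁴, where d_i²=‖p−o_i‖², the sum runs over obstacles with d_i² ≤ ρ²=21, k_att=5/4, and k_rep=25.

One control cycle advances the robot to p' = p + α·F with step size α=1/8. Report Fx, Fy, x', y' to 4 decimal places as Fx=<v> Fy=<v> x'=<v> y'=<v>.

Fx=-13.3062 Fy=-9.0459 x'=0.3367 y'=7.8693

F_att = 5/4·(g−p) = 5/4·(-11,-7) = (-13.7500,-8.7500)
o1: d²=13 ≤ ρ²=21; F_rep = 25·(3,-2)/13² = (0.4438,-0.2959)
F = F_att + ΣF_rep = (-13.3062,-9.0459)
p' = p + 1/8·F = (0.3367,7.8693)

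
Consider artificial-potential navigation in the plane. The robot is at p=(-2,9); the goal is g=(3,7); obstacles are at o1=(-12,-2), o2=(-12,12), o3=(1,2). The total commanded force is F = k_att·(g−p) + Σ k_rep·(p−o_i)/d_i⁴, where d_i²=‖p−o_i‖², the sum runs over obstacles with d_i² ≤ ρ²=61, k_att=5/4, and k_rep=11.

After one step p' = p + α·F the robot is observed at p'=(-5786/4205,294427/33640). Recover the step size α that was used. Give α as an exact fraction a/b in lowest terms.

α = 1/10

F_att = 5/4·(g−p) = 5/4·(5,-2) = (6.2500,-2.5000)
o1: d²=221 > ρ²=61 → inactive
o2: d²=109 > ρ²=61 → inactive
o3: d²=58 ≤ ρ²=61; F_rep = 11·(-3,7)/58² = (-0.0098,0.0229)
F = F_att + ΣF_rep = (6.2402,-2.4771)
Δp = p'−p = (0.6240,-0.2477); α = Δx/Fx = (2624/4205) / (5248/841) = 1/10
check: Δy/Fy = (-8333/33640) / (-8333/3364) = 1/10 ✓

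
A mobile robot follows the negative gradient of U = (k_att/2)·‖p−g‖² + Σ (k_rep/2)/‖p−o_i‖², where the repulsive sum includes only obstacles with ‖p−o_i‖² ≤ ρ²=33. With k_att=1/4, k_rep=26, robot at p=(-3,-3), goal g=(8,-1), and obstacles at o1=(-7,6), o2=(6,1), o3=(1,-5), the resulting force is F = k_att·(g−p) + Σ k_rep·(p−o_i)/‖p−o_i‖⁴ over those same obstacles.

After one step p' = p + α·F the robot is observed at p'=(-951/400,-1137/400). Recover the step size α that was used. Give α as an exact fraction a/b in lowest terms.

F_att = 1/4·(g−p) = 1/4·(11,2) = (2.7500,0.5000)
o1: d²=97 > ρ²=33 → inactive
o2: d²=97 > ρ²=33 → inactive
o3: d²=20 ≤ ρ²=33; F_rep = 26·(-4,2)/20² = (-0.2600,0.1300)
F = F_att + ΣF_rep = (2.4900,0.6300)
Δp = p'−p = (0.6225,0.1575); α = Δx/Fx = (249/400) / (249/100) = 1/4
check: Δy/Fy = (63/400) / (63/100) = 1/4 ✓

α = 1/4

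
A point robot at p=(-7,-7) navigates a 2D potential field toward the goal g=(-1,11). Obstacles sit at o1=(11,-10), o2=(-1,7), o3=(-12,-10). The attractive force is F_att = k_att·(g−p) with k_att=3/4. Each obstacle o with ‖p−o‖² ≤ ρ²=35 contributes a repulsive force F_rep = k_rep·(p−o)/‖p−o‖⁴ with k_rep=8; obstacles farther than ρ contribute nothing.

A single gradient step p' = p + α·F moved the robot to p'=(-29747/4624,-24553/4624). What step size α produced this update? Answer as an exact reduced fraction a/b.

F_att = 3/4·(g−p) = 3/4·(6,18) = (4.5000,13.5000)
o1: d²=333 > ρ²=35 → inactive
o2: d²=232 > ρ²=35 → inactive
o3: d²=34 ≤ ρ²=35; F_rep = 8·(5,3)/34² = (0.0346,0.0208)
F = F_att + ΣF_rep = (4.5346,13.5208)
Δp = p'−p = (0.5668,1.6901); α = Δx/Fx = (2621/4624) / (2621/578) = 1/8
check: Δy/Fy = (7815/4624) / (7815/578) = 1/8 ✓

α = 1/8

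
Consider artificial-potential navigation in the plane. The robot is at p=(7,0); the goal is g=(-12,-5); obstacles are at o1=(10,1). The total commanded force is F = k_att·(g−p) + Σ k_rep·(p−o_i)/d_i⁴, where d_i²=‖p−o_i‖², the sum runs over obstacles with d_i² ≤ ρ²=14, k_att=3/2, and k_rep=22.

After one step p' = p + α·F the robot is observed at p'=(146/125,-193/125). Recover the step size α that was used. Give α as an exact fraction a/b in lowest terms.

α = 1/5

F_att = 3/2·(g−p) = 3/2·(-19,-5) = (-28.5000,-7.5000)
o1: d²=10 ≤ ρ²=14; F_rep = 22·(-3,-1)/10² = (-0.6600,-0.2200)
F = F_att + ΣF_rep = (-29.1600,-7.7200)
Δp = p'−p = (-5.8320,-1.5440); α = Δx/Fx = (-729/125) / (-729/25) = 1/5
check: Δy/Fy = (-193/125) / (-193/25) = 1/5 ✓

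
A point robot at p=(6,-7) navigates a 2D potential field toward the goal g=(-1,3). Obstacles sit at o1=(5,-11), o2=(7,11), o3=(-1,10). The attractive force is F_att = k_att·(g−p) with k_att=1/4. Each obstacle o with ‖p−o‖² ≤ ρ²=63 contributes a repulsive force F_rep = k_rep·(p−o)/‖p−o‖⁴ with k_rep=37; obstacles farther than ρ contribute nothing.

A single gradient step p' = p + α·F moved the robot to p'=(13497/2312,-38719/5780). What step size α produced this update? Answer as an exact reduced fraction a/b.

α = 1/10

F_att = 1/4·(g−p) = 1/4·(-7,10) = (-1.7500,2.5000)
o1: d²=17 ≤ ρ²=63; F_rep = 37·(1,4)/17² = (0.1280,0.5121)
o2: d²=325 > ρ²=63 → inactive
o3: d²=338 > ρ²=63 → inactive
F = F_att + ΣF_rep = (-1.6220,3.0121)
Δp = p'−p = (-0.1622,0.3012); α = Δx/Fx = (-375/2312) / (-1875/1156) = 1/10
check: Δy/Fy = (1741/5780) / (1741/578) = 1/10 ✓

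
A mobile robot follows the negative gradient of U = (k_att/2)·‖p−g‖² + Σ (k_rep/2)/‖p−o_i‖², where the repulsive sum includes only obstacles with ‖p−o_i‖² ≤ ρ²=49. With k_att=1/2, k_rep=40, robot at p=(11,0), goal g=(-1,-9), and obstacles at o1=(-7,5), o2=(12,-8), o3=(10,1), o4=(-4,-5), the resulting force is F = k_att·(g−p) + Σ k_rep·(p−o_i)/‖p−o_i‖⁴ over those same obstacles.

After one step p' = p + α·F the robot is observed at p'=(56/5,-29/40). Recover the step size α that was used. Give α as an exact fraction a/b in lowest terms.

α = 1/20

F_att = 1/2·(g−p) = 1/2·(-12,-9) = (-6.0000,-4.5000)
o1: d²=349 > ρ²=49 → inactive
o2: d²=65 > ρ²=49 → inactive
o3: d²=2 ≤ ρ²=49; F_rep = 40·(1,-1)/2² = (10.0000,-10.0000)
o4: d²=250 > ρ²=49 → inactive
F = F_att + ΣF_rep = (4.0000,-14.5000)
Δp = p'−p = (0.2000,-0.7250); α = Δx/Fx = (1/5) / (4) = 1/20
check: Δy/Fy = (-29/40) / (-29/2) = 1/20 ✓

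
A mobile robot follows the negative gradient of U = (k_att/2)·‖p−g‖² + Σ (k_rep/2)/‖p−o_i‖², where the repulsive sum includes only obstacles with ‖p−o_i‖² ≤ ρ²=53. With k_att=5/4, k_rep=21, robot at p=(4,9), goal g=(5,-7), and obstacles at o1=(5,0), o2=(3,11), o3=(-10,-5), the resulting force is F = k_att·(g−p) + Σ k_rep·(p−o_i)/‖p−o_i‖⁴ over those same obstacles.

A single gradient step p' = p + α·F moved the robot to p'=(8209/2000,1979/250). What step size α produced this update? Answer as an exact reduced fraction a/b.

F_att = 5/4·(g−p) = 5/4·(1,-16) = (1.2500,-20.0000)
o1: d²=82 > ρ²=53 → inactive
o2: d²=5 ≤ ρ²=53; F_rep = 21·(1,-2)/5² = (0.8400,-1.6800)
o3: d²=392 > ρ²=53 → inactive
F = F_att + ΣF_rep = (2.0900,-21.6800)
Δp = p'−p = (0.1045,-1.0840); α = Δx/Fx = (209/2000) / (209/100) = 1/20
check: Δy/Fy = (-271/250) / (-542/25) = 1/20 ✓

α = 1/20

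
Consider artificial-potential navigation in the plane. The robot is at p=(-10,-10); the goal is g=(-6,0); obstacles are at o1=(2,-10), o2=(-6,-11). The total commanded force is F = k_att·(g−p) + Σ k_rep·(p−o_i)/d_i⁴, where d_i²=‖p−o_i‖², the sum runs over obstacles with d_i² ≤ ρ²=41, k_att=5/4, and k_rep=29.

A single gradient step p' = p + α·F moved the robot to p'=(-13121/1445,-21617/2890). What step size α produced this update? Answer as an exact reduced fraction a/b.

F_att = 5/4·(g−p) = 5/4·(4,10) = (5.0000,12.5000)
o1: d²=144 > ρ²=41 → inactive
o2: d²=17 ≤ ρ²=41; F_rep = 29·(-4,1)/17² = (-0.4014,0.1003)
F = F_att + ΣF_rep = (4.5986,12.6003)
Δp = p'−p = (0.9197,2.5201); α = Δx/Fx = (1329/1445) / (1329/289) = 1/5
check: Δy/Fy = (7283/2890) / (7283/578) = 1/5 ✓

α = 1/5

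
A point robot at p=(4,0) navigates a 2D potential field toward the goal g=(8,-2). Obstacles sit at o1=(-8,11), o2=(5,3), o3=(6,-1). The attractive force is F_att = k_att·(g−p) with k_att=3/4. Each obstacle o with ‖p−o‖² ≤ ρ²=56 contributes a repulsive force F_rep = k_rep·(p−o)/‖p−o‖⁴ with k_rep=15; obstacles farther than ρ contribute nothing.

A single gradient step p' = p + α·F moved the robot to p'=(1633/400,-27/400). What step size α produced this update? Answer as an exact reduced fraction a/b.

F_att = 3/4·(g−p) = 3/4·(4,-2) = (3.0000,-1.5000)
o1: d²=265 > ρ²=56 → inactive
o2: d²=10 ≤ ρ²=56; F_rep = 15·(-1,-3)/10² = (-0.1500,-0.4500)
o3: d²=5 ≤ ρ²=56; F_rep = 15·(-2,1)/5² = (-1.2000,0.6000)
F = F_att + ΣF_rep = (1.6500,-1.3500)
Δp = p'−p = (0.0825,-0.0675); α = Δx/Fx = (33/400) / (33/20) = 1/20
check: Δy/Fy = (-27/400) / (-27/20) = 1/20 ✓

α = 1/20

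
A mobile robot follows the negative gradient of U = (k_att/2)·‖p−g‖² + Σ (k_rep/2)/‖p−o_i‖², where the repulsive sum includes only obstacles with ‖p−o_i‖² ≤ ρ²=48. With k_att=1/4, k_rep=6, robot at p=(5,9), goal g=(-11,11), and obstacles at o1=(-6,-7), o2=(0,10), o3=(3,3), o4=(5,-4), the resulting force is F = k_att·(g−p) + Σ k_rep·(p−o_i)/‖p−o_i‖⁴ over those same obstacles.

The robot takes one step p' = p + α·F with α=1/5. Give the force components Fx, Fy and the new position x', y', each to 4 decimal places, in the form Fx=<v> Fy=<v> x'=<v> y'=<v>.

Fx=-3.9481 Fy=0.5136 x'=4.2104 y'=9.1027

F_att = 1/4·(g−p) = 1/4·(-16,2) = (-4.0000,0.5000)
o1: d²=377 > ρ²=48 → inactive
o2: d²=26 ≤ ρ²=48; F_rep = 6·(5,-1)/26² = (0.0444,-0.0089)
o3: d²=40 ≤ ρ²=48; F_rep = 6·(2,6)/40² = (0.0075,0.0225)
o4: d²=169 > ρ²=48 → inactive
F = F_att + ΣF_rep = (-3.9481,0.5136)
p' = p + 1/5·F = (4.2104,9.1027)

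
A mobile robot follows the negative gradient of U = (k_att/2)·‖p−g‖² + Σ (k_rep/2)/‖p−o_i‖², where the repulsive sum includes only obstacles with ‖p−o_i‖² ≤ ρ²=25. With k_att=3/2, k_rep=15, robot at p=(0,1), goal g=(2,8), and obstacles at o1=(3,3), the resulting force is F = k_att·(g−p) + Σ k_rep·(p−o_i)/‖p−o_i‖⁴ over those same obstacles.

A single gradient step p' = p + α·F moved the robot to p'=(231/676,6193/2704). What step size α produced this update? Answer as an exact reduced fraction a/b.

F_att = 3/2·(g−p) = 3/2·(2,7) = (3.0000,10.5000)
o1: d²=13 ≤ ρ²=25; F_rep = 15·(-3,-2)/13² = (-0.2663,-0.1775)
F = F_att + ΣF_rep = (2.7337,10.3225)
Δp = p'−p = (0.3417,1.2903); α = Δx/Fx = (231/676) / (462/169) = 1/8
check: Δy/Fy = (3489/2704) / (3489/338) = 1/8 ✓

α = 1/8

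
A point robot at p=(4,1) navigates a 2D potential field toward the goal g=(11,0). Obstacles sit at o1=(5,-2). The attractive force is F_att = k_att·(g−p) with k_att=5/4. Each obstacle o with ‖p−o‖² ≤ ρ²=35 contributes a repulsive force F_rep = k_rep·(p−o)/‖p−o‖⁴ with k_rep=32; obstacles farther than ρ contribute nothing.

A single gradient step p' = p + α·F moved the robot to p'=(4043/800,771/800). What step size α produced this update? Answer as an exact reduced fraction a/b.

F_att = 5/4·(g−p) = 5/4·(7,-1) = (8.7500,-1.2500)
o1: d²=10 ≤ ρ²=35; F_rep = 32·(-1,3)/10² = (-0.3200,0.9600)
F = F_att + ΣF_rep = (8.4300,-0.2900)
Δp = p'−p = (1.0537,-0.0362); α = Δx/Fx = (843/800) / (843/100) = 1/8
check: Δy/Fy = (-29/800) / (-29/100) = 1/8 ✓

α = 1/8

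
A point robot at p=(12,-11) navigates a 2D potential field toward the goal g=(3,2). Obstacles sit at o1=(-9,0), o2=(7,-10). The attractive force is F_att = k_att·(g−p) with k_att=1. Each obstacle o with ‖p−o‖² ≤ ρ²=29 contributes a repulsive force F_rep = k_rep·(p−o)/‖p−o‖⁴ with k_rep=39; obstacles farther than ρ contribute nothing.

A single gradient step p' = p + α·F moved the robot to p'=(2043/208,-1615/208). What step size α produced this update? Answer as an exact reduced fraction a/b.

α = 1/4

F_att = 1·(g−p) = 1·(-9,13) = (-9.0000,13.0000)
o1: d²=562 > ρ²=29 → inactive
o2: d²=26 ≤ ρ²=29; F_rep = 39·(5,-1)/26² = (0.2885,-0.0577)
F = F_att + ΣF_rep = (-8.7115,12.9423)
Δp = p'−p = (-2.1779,3.2356); α = Δx/Fx = (-453/208) / (-453/52) = 1/4
check: Δy/Fy = (673/208) / (673/52) = 1/4 ✓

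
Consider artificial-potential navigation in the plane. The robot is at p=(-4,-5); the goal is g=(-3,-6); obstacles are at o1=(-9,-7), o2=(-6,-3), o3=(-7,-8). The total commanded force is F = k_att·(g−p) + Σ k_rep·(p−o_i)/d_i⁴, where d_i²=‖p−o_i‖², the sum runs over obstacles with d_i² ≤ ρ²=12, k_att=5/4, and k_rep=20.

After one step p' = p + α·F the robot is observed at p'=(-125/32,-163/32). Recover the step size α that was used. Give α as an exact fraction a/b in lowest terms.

α = 1/20

F_att = 5/4·(g−p) = 5/4·(1,-1) = (1.2500,-1.2500)
o1: d²=29 > ρ²=12 → inactive
o2: d²=8 ≤ ρ²=12; F_rep = 20·(2,-2)/8² = (0.6250,-0.6250)
o3: d²=18 > ρ²=12 → inactive
F = F_att + ΣF_rep = (1.8750,-1.8750)
Δp = p'−p = (0.0938,-0.0938); α = Δx/Fx = (3/32) / (15/8) = 1/20
check: Δy/Fy = (-3/32) / (-15/8) = 1/20 ✓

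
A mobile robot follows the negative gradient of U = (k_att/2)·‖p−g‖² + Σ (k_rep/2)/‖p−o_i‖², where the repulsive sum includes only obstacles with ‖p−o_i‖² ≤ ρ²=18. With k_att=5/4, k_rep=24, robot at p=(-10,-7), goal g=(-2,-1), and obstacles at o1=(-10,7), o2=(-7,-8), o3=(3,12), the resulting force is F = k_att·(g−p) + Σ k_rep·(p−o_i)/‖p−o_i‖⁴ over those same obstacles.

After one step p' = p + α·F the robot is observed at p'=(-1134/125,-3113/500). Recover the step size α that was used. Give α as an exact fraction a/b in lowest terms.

α = 1/10

F_att = 5/4·(g−p) = 5/4·(8,6) = (10.0000,7.5000)
o1: d²=196 > ρ²=18 → inactive
o2: d²=10 ≤ ρ²=18; F_rep = 24·(-3,1)/10² = (-0.7200,0.2400)
o3: d²=530 > ρ²=18 → inactive
F = F_att + ΣF_rep = (9.2800,7.7400)
Δp = p'−p = (0.9280,0.7740); α = Δx/Fx = (116/125) / (232/25) = 1/10
check: Δy/Fy = (387/500) / (387/50) = 1/10 ✓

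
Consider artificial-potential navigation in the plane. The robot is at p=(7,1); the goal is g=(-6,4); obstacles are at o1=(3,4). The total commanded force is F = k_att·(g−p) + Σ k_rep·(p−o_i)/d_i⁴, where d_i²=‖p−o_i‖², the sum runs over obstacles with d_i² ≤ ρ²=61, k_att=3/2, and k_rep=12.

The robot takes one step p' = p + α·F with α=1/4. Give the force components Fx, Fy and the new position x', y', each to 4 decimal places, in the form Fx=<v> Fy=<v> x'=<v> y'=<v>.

F_att = 3/2·(g−p) = 3/2·(-13,3) = (-19.5000,4.5000)
o1: d²=25 ≤ ρ²=61; F_rep = 12·(4,-3)/25² = (0.0768,-0.0576)
F = F_att + ΣF_rep = (-19.4232,4.4424)
p' = p + 1/4·F = (2.1442,2.1106)

Fx=-19.4232 Fy=4.4424 x'=2.1442 y'=2.1106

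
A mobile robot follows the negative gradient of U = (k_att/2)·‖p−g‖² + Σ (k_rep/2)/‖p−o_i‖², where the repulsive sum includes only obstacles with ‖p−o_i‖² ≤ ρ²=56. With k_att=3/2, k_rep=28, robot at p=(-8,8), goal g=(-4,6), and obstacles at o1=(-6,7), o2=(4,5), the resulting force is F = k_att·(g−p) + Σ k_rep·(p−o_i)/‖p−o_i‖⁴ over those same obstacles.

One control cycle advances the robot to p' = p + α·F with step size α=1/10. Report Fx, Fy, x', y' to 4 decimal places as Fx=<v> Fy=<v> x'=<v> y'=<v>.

Fx=3.7600 Fy=-1.8800 x'=-7.6240 y'=7.8120

F_att = 3/2·(g−p) = 3/2·(4,-2) = (6.0000,-3.0000)
o1: d²=5 ≤ ρ²=56; F_rep = 28·(-2,1)/5² = (-2.2400,1.1200)
o2: d²=153 > ρ²=56 → inactive
F = F_att + ΣF_rep = (3.7600,-1.8800)
p' = p + 1/10·F = (-7.6240,7.8120)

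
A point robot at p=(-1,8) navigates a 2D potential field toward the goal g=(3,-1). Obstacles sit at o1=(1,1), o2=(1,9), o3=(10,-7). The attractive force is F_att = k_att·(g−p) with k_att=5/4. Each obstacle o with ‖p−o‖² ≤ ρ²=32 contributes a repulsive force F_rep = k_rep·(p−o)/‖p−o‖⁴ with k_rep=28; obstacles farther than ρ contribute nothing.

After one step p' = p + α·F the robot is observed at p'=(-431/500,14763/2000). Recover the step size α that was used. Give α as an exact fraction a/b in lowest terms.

α = 1/20

F_att = 5/4·(g−p) = 5/4·(4,-9) = (5.0000,-11.2500)
o1: d²=53 > ρ²=32 → inactive
o2: d²=5 ≤ ρ²=32; F_rep = 28·(-2,-1)/5² = (-2.2400,-1.1200)
o3: d²=346 > ρ²=32 → inactive
F = F_att + ΣF_rep = (2.7600,-12.3700)
Δp = p'−p = (0.1380,-0.6185); α = Δx/Fx = (69/500) / (69/25) = 1/20
check: Δy/Fy = (-1237/2000) / (-1237/100) = 1/20 ✓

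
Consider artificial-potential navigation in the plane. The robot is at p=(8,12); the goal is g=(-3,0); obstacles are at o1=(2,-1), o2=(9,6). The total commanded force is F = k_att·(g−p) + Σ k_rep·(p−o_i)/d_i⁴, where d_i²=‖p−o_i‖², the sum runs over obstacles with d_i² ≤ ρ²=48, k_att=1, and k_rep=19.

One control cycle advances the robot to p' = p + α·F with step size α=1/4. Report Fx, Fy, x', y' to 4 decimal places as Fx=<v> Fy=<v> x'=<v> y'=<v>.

Fx=-11.0139 Fy=-11.9167 x'=5.2465 y'=9.0208

F_att = 1·(g−p) = 1·(-11,-12) = (-11.0000,-12.0000)
o1: d²=205 > ρ²=48 → inactive
o2: d²=37 ≤ ρ²=48; F_rep = 19·(-1,6)/37² = (-0.0139,0.0833)
F = F_att + ΣF_rep = (-11.0139,-11.9167)
p' = p + 1/4·F = (5.2465,9.0208)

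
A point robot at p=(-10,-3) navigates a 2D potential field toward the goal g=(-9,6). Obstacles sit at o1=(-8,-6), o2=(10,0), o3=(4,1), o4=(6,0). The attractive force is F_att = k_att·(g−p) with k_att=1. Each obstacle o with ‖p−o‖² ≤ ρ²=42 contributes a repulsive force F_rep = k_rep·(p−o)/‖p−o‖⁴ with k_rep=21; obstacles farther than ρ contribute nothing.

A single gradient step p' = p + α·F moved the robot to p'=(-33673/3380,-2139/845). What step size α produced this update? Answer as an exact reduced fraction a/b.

F_att = 1·(g−p) = 1·(1,9) = (1.0000,9.0000)
o1: d²=13 ≤ ρ²=42; F_rep = 21·(-2,3)/13² = (-0.2485,0.3728)
o2: d²=409 > ρ²=42 → inactive
o3: d²=212 > ρ²=42 → inactive
o4: d²=265 > ρ²=42 → inactive
F = F_att + ΣF_rep = (0.7515,9.3728)
Δp = p'−p = (0.0376,0.4686); α = Δx/Fx = (127/3380) / (127/169) = 1/20
check: Δy/Fy = (396/845) / (1584/169) = 1/20 ✓

α = 1/20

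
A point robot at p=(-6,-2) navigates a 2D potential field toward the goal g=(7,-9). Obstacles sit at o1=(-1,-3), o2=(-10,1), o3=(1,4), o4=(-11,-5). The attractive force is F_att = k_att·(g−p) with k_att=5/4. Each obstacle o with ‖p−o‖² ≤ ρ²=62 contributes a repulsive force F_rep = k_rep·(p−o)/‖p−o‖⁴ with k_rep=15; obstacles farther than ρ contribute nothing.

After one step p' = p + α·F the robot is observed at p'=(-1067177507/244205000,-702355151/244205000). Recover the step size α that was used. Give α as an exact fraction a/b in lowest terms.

α = 1/10

F_att = 5/4·(g−p) = 5/4·(13,-7) = (16.2500,-8.7500)
o1: d²=26 ≤ ρ²=62; F_rep = 15·(-5,1)/26² = (-0.1109,0.0222)
o2: d²=25 ≤ ρ²=62; F_rep = 15·(4,-3)/25² = (0.0960,-0.0720)
o3: d²=85 > ρ²=62 → inactive
o4: d²=34 ≤ ρ²=62; F_rep = 15·(5,3)/34² = (0.0649,0.0389)
F = F_att + ΣF_rep = (16.2999,-8.7609)
Δp = p'−p = (1.6300,-0.8761); α = Δx/Fx = (398052493/244205000) / (398052493/24420500) = 1/10
check: Δy/Fy = (-213945151/244205000) / (-213945151/24420500) = 1/10 ✓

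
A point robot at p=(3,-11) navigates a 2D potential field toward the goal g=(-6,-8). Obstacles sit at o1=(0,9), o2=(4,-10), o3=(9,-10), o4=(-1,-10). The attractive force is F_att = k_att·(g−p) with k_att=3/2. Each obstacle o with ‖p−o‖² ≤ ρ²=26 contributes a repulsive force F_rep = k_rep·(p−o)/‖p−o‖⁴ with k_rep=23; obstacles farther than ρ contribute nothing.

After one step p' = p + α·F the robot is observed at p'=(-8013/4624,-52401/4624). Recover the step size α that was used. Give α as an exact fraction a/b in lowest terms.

F_att = 3/2·(g−p) = 3/2·(-9,3) = (-13.5000,4.5000)
o1: d²=409 > ρ²=26 → inactive
o2: d²=2 ≤ ρ²=26; F_rep = 23·(-1,-1)/2² = (-5.7500,-5.7500)
o3: d²=37 > ρ²=26 → inactive
o4: d²=17 ≤ ρ²=26; F_rep = 23·(4,-1)/17² = (0.3183,-0.0796)
F = F_att + ΣF_rep = (-18.9317,-1.3296)
Δp = p'−p = (-4.7329,-0.3324); α = Δx/Fx = (-21885/4624) / (-21885/1156) = 1/4
check: Δy/Fy = (-1537/4624) / (-1537/1156) = 1/4 ✓

α = 1/4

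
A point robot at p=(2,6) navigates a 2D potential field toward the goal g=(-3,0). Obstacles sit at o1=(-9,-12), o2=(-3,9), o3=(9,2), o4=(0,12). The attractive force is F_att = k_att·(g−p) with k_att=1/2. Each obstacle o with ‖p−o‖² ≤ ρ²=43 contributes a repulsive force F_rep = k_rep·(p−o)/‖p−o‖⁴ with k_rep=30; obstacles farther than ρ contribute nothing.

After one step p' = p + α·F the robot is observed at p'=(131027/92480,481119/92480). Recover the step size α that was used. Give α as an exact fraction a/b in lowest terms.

α = 1/4

F_att = 1/2·(g−p) = 1/2·(-5,-6) = (-2.5000,-3.0000)
o1: d²=445 > ρ²=43 → inactive
o2: d²=34 ≤ ρ²=43; F_rep = 30·(5,-3)/34² = (0.1298,-0.0779)
o3: d²=65 > ρ²=43 → inactive
o4: d²=40 ≤ ρ²=43; F_rep = 30·(2,-6)/40² = (0.0375,-0.1125)
F = F_att + ΣF_rep = (-2.3327,-3.1904)
Δp = p'−p = (-0.5832,-0.7976); α = Δx/Fx = (-53933/92480) / (-53933/23120) = 1/4
check: Δy/Fy = (-73761/92480) / (-73761/23120) = 1/4 ✓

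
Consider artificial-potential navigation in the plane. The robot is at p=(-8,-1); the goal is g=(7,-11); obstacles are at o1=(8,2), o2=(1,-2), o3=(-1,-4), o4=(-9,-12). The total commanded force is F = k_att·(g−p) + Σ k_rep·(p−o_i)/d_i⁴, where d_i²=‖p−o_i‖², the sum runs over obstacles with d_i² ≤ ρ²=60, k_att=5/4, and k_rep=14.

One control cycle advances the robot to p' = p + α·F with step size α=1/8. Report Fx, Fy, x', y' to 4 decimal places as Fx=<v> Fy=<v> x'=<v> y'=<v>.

F_att = 5/4·(g−p) = 5/4·(15,-10) = (18.7500,-12.5000)
o1: d²=265 > ρ²=60 → inactive
o2: d²=82 > ρ²=60 → inactive
o3: d²=58 ≤ ρ²=60; F_rep = 14·(-7,3)/58² = (-0.0291,0.0125)
o4: d²=122 > ρ²=60 → inactive
F = F_att + ΣF_rep = (18.7209,-12.4875)
p' = p + 1/8·F = (-5.6599,-2.5609)

Fx=18.7209 Fy=-12.4875 x'=-5.6599 y'=-2.5609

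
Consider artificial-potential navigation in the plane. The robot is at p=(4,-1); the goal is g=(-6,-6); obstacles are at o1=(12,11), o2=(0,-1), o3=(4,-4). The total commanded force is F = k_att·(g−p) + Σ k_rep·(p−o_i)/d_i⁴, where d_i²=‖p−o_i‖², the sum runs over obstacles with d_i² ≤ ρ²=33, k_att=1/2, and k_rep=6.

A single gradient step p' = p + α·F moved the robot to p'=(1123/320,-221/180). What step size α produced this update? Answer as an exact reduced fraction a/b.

α = 1/10

F_att = 1/2·(g−p) = 1/2·(-10,-5) = (-5.0000,-2.5000)
o1: d²=208 > ρ²=33 → inactive
o2: d²=16 ≤ ρ²=33; F_rep = 6·(4,0)/16² = (0.0938,0.0000)
o3: d²=9 ≤ ρ²=33; F_rep = 6·(0,3)/9² = (0.0000,0.2222)
F = F_att + ΣF_rep = (-4.9062,-2.2778)
Δp = p'−p = (-0.4906,-0.2278); α = Δx/Fx = (-157/320) / (-157/32) = 1/10
check: Δy/Fy = (-41/180) / (-41/18) = 1/10 ✓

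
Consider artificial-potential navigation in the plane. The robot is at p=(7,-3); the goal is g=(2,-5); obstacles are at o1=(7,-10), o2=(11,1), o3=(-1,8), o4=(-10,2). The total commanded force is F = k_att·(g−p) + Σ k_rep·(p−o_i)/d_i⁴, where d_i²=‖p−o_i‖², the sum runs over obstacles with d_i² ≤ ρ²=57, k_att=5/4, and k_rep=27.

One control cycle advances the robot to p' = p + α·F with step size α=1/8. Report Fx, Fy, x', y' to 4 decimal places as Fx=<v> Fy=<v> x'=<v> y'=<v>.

Fx=-6.3555 Fy=-2.5268 x'=6.2056 y'=-3.3158

F_att = 5/4·(g−p) = 5/4·(-5,-2) = (-6.2500,-2.5000)
o1: d²=49 ≤ ρ²=57; F_rep = 27·(0,7)/49² = (0.0000,0.0787)
o2: d²=32 ≤ ρ²=57; F_rep = 27·(-4,-4)/32² = (-0.1055,-0.1055)
o3: d²=185 > ρ²=57 → inactive
o4: d²=314 > ρ²=57 → inactive
F = F_att + ΣF_rep = (-6.3555,-2.5268)
p' = p + 1/8·F = (6.2056,-3.3158)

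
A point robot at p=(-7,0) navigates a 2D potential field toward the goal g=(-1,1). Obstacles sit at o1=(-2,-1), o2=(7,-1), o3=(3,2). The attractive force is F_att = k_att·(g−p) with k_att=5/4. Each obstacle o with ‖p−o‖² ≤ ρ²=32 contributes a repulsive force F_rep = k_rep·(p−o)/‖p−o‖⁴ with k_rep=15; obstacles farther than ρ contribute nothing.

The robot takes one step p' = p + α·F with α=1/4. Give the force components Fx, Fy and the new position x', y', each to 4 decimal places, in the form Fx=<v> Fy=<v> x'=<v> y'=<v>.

Fx=7.3891 Fy=1.2722 x'=-5.1527 y'=0.3180

F_att = 5/4·(g−p) = 5/4·(6,1) = (7.5000,1.2500)
o1: d²=26 ≤ ρ²=32; F_rep = 15·(-5,1)/26² = (-0.1109,0.0222)
o2: d²=197 > ρ²=32 → inactive
o3: d²=104 > ρ²=32 → inactive
F = F_att + ΣF_rep = (7.3891,1.2722)
p' = p + 1/4·F = (-5.1527,0.3180)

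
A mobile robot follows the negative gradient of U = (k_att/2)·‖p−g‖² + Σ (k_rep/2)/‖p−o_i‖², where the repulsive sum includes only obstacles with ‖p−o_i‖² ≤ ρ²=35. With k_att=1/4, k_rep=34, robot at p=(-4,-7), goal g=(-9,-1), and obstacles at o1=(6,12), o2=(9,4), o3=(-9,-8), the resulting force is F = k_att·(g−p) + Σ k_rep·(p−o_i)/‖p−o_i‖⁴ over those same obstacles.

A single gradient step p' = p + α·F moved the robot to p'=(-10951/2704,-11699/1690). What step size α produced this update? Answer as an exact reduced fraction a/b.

α = 1/20

F_att = 1/4·(g−p) = 1/4·(-5,6) = (-1.2500,1.5000)
o1: d²=461 > ρ²=35 → inactive
o2: d²=290 > ρ²=35 → inactive
o3: d²=26 ≤ ρ²=35; F_rep = 34·(5,1)/26² = (0.2515,0.0503)
F = F_att + ΣF_rep = (-0.9985,1.5503)
Δp = p'−p = (-0.0499,0.0775); α = Δx/Fx = (-135/2704) / (-675/676) = 1/20
check: Δy/Fy = (131/1690) / (262/169) = 1/20 ✓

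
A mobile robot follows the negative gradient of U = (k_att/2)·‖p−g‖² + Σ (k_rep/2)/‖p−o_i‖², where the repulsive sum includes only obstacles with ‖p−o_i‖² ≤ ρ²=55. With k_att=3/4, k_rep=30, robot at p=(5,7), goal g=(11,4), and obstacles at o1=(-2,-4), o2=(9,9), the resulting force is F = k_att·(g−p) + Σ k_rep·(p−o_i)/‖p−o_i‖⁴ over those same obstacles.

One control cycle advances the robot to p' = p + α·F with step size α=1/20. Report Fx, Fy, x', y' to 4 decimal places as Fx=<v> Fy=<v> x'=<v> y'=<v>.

F_att = 3/4·(g−p) = 3/4·(6,-3) = (4.5000,-2.2500)
o1: d²=170 > ρ²=55 → inactive
o2: d²=20 ≤ ρ²=55; F_rep = 30·(-4,-2)/20² = (-0.3000,-0.1500)
F = F_att + ΣF_rep = (4.2000,-2.4000)
p' = p + 1/20·F = (5.2100,6.8800)

Fx=4.2000 Fy=-2.4000 x'=5.2100 y'=6.8800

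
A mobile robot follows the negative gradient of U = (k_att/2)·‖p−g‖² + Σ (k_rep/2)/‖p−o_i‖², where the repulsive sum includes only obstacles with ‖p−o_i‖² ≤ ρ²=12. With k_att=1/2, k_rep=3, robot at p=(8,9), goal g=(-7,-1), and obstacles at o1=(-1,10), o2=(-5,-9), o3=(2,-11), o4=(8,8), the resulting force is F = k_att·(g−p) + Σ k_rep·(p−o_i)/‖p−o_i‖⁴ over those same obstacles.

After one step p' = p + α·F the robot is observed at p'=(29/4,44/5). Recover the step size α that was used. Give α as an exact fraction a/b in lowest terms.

α = 1/10

F_att = 1/2·(g−p) = 1/2·(-15,-10) = (-7.5000,-5.0000)
o1: d²=82 > ρ²=12 → inactive
o2: d²=493 > ρ²=12 → inactive
o3: d²=436 > ρ²=12 → inactive
o4: d²=1 ≤ ρ²=12; F_rep = 3·(0,1)/1² = (0.0000,3.0000)
F = F_att + ΣF_rep = (-7.5000,-2.0000)
Δp = p'−p = (-0.7500,-0.2000); α = Δx/Fx = (-3/4) / (-15/2) = 1/10
check: Δy/Fy = (-1/5) / (-2) = 1/10 ✓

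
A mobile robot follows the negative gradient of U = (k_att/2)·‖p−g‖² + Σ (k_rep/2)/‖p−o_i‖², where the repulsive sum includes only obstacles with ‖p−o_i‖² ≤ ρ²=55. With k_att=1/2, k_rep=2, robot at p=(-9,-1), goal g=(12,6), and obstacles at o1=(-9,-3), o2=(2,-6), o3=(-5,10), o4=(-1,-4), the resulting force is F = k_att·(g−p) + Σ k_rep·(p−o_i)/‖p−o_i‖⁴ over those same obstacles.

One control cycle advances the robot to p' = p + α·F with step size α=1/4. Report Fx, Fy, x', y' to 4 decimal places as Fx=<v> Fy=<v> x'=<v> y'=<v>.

Fx=10.5000 Fy=3.7500 x'=-6.3750 y'=-0.0625

F_att = 1/2·(g−p) = 1/2·(21,7) = (10.5000,3.5000)
o1: d²=4 ≤ ρ²=55; F_rep = 2·(0,2)/4² = (0.0000,0.2500)
o2: d²=146 > ρ²=55 → inactive
o3: d²=137 > ρ²=55 → inactive
o4: d²=73 > ρ²=55 → inactive
F = F_att + ΣF_rep = (10.5000,3.7500)
p' = p + 1/4·F = (-6.3750,-0.0625)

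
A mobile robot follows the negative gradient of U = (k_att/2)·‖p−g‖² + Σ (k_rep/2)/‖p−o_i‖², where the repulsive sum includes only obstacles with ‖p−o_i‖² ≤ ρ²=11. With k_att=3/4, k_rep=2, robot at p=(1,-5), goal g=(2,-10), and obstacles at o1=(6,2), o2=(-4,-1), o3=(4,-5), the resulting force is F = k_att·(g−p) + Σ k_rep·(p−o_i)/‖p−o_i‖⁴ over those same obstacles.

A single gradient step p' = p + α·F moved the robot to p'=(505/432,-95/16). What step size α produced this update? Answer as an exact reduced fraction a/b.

F_att = 3/4·(g−p) = 3/4·(1,-5) = (0.7500,-3.7500)
o1: d²=74 > ρ²=11 → inactive
o2: d²=41 > ρ²=11 → inactive
o3: d²=9 ≤ ρ²=11; F_rep = 2·(-3,0)/9² = (-0.0741,0.0000)
F = F_att + ΣF_rep = (0.6759,-3.7500)
Δp = p'−p = (0.1690,-0.9375); α = Δx/Fx = (73/432) / (73/108) = 1/4
check: Δy/Fy = (-15/16) / (-15/4) = 1/4 ✓

α = 1/4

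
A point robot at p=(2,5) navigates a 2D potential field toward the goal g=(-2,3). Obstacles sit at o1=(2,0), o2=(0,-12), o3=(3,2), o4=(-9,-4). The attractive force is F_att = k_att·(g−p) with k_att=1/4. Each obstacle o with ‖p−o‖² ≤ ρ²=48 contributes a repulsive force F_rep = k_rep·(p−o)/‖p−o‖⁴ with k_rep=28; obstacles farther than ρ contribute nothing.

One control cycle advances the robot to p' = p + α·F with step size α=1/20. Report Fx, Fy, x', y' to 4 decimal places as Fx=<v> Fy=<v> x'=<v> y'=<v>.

Fx=-1.2800 Fy=0.5640 x'=1.9360 y'=5.0282

F_att = 1/4·(g−p) = 1/4·(-4,-2) = (-1.0000,-0.5000)
o1: d²=25 ≤ ρ²=48; F_rep = 28·(0,5)/25² = (0.0000,0.2240)
o2: d²=293 > ρ²=48 → inactive
o3: d²=10 ≤ ρ²=48; F_rep = 28·(-1,3)/10² = (-0.2800,0.8400)
o4: d²=202 > ρ²=48 → inactive
F = F_att + ΣF_rep = (-1.2800,0.5640)
p' = p + 1/20·F = (1.9360,5.0282)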